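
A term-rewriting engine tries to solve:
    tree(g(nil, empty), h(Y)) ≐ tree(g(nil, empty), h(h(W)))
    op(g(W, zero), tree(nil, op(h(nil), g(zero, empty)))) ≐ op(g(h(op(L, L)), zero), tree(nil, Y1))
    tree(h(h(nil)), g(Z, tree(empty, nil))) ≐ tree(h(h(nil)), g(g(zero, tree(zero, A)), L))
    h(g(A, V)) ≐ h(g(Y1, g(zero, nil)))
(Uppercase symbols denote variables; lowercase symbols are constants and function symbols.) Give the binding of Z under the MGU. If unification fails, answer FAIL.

g(zero, tree(zero, op(h(nil), g(zero, empty))))

Decompose tree/2: g(nil, empty) ≐ g(nil, empty),  h(Y) ≐ h(h(W)).
Delete trivial equation g(nil, empty) ≐ g(nil, empty).
Decompose h/1: Y ≐ h(W).
Bind Y := h(W); no other remaining equation mentions Y.
Decompose op/2: g(W, zero) ≐ g(h(op(L, L)), zero),  tree(nil, op(h(nil), g(zero, empty))) ≐ tree(nil, Y1).
Decompose g/2: W ≐ h(op(L, L)),  zero ≐ zero.
Bind W := h(op(L, L)); no other remaining equation mentions W. Substituting into the earlier binding gives Y := h(h(op(L, L))).
Delete trivial equation zero ≐ zero.
Decompose tree/2: nil ≐ nil,  op(h(nil), g(zero, empty)) ≐ Y1.
Delete trivial equation nil ≐ nil.
Bind Y1 := op(h(nil), g(zero, empty)); substituting into the one remaining equation that mentions Y1 gives: h(g(A, V)) ≐ h(g(op(h(nil), g(zero, empty)), g(zero, nil))).
Decompose tree/2: h(h(nil)) ≐ h(h(nil)),  g(Z, tree(empty, nil)) ≐ g(g(zero, tree(zero, A)), L).
Delete trivial equation h(h(nil)) ≐ h(h(nil)).
Decompose g/2: Z ≐ g(zero, tree(zero, A)),  tree(empty, nil) ≐ L.
Bind Z := g(zero, tree(zero, A)); no other remaining equation mentions Z.
Bind L := tree(empty, nil); no other remaining equation mentions L. Substituting into the earlier bindings gives Y := h(h(op(tree(empty, nil), tree(empty, nil)))), W := h(op(tree(empty, nil), tree(empty, nil))).
Decompose h/1: g(A, V) ≐ g(op(h(nil), g(zero, empty)), g(zero, nil)).
Decompose g/2: A ≐ op(h(nil), g(zero, empty)),  V ≐ g(zero, nil).
Bind A := op(h(nil), g(zero, empty)); no other remaining equation mentions A. Substituting into the earlier binding gives Z := g(zero, tree(zero, op(h(nil), g(zero, empty)))).
Bind V := g(zero, nil).
MGU = { Y -> h(h(op(tree(empty, nil), tree(empty, nil)))), W -> h(op(tree(empty, nil), tree(empty, nil))), Y1 -> op(h(nil), g(zero, empty)), Z -> g(zero, tree(zero, op(h(nil), g(zero, empty)))), L -> tree(empty, nil), A -> op(h(nil), g(zero, empty)), V -> g(zero, nil) }, so Z -> g(zero, tree(zero, op(h(nil), g(zero, empty)))).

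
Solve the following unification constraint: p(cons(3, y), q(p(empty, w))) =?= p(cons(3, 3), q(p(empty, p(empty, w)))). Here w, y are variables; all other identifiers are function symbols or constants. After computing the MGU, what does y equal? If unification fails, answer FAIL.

FAIL

Decompose p/2: cons(3, y) =?= cons(3, 3),  q(p(empty, w)) =?= q(p(empty, p(empty, w))).
Decompose cons/2: 3 =?= 3,  y =?= 3.
Delete trivial equation 3 =?= 3.
Bind y := 3; no other remaining equation mentions y.
Decompose q/1: p(empty, w) =?= p(empty, p(empty, w)).
Decompose p/2: empty =?= empty,  w =?= p(empty, w).
Delete trivial equation empty =?= empty.
Occurs check fails: w occurs in p(empty, w); the equation w =?= p(empty, w) has no finite solution.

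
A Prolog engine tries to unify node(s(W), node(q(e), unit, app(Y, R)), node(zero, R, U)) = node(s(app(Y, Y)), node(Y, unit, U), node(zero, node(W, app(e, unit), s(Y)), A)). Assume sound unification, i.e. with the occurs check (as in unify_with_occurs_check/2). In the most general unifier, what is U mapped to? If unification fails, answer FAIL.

app(q(e), node(app(q(e), q(e)), app(e, unit), s(q(e))))

Decompose node/3: s(W) = s(app(Y, Y)),  node(q(e), unit, app(Y, R)) = node(Y, unit, U),  node(zero, R, U) = node(zero, node(W, app(e, unit), s(Y)), A).
Decompose s/1: W = app(Y, Y).
Bind W := app(Y, Y); substituting into the one remaining equation that mentions W gives: node(zero, R, U) = node(zero, node(app(Y, Y), app(e, unit), s(Y)), A).
Decompose node/3: q(e) = Y,  unit = unit,  app(Y, R) = U.
Bind Y := q(e); substituting into the 2 remaining equations that mention Y gives: app(q(e), R) = U,  node(zero, R, U) = node(zero, node(app(q(e), q(e)), app(e, unit), s(q(e))), A). Substituting into the earlier binding gives W := app(q(e), q(e)).
Delete trivial equation unit = unit.
Bind U := app(q(e), R); substituting into the remaining equation gives: node(zero, R, app(q(e), R)) = node(zero, node(app(q(e), q(e)), app(e, unit), s(q(e))), A).
Decompose node/3: zero = zero,  R = node(app(q(e), q(e)), app(e, unit), s(q(e))),  app(q(e), R) = A.
Delete trivial equation zero = zero.
Bind R := node(app(q(e), q(e)), app(e, unit), s(q(e))); substituting into the remaining equation gives: app(q(e), node(app(q(e), q(e)), app(e, unit), s(q(e)))) = A. Substituting into the earlier binding gives U := app(q(e), node(app(q(e), q(e)), app(e, unit), s(q(e)))).
Bind A := app(q(e), node(app(q(e), q(e)), app(e, unit), s(q(e)))).
MGU = { W = app(q(e), q(e)), Y = q(e), U = app(q(e), node(app(q(e), q(e)), app(e, unit), s(q(e)))), R = node(app(q(e), q(e)), app(e, unit), s(q(e))), A = app(q(e), node(app(q(e), q(e)), app(e, unit), s(q(e)))) }, so U = app(q(e), node(app(q(e), q(e)), app(e, unit), s(q(e)))).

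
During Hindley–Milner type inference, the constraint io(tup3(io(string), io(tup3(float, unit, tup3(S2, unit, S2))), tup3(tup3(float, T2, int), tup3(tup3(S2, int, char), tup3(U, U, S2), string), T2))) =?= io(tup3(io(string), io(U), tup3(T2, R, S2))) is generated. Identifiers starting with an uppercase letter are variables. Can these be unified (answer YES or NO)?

NO

Decompose io/1: tup3(io(string), io(tup3(float, unit, tup3(S2, unit, S2))), tup3(tup3(float, T2, int), tup3(tup3(S2, int, char), tup3(U, U, S2), string), T2)) =?= tup3(io(string), io(U), tup3(T2, R, S2)).
Decompose tup3/3: io(string) =?= io(string),  io(tup3(float, unit, tup3(S2, unit, S2))) =?= io(U),  tup3(tup3(float, T2, int), tup3(tup3(S2, int, char), tup3(U, U, S2), string), T2) =?= tup3(T2, R, S2).
Delete trivial equation io(string) =?= io(string).
Decompose io/1: tup3(float, unit, tup3(S2, unit, S2)) =?= U.
Bind U := tup3(float, unit, tup3(S2, unit, S2)); substituting into the remaining equation gives: tup3(tup3(float, T2, int), tup3(tup3(S2, int, char), tup3(tup3(float, unit, tup3(S2, unit, S2)), tup3(float, unit, tup3(S2, unit, S2)), S2), string), T2) =?= tup3(T2, R, S2).
Decompose tup3/3: tup3(float, T2, int) =?= T2,  tup3(tup3(S2, int, char), tup3(tup3(float, unit, tup3(S2, unit, S2)), tup3(float, unit, tup3(S2, unit, S2)), S2), string) =?= R,  T2 =?= S2.
Occurs check fails: T2 occurs in tup3(float, T2, int); the equation T2 =?= tup3(float, T2, int) has no finite solution.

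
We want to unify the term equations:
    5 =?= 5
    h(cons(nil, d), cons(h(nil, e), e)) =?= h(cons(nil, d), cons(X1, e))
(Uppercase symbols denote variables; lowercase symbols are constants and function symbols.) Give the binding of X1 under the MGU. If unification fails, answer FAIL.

h(nil, e)

Delete trivial equation 5 =?= 5.
Decompose h/2: cons(nil, d) =?= cons(nil, d),  cons(h(nil, e), e) =?= cons(X1, e).
Delete trivial equation cons(nil, d) =?= cons(nil, d).
Decompose cons/2: h(nil, e) =?= X1,  e =?= e.
Bind X1 := h(nil, e); no other remaining equation mentions X1.
Delete trivial equation e =?= e.
MGU = { X1 -> h(nil, e) }, so X1 -> h(nil, e).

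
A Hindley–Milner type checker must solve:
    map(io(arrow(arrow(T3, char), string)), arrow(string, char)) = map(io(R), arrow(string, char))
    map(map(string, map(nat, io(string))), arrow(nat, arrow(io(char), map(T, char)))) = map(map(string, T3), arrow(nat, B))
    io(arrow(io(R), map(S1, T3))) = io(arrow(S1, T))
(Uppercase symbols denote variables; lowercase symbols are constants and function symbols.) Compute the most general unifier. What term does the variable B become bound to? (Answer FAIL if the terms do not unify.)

Decompose map/2: io(arrow(arrow(T3, char), string)) = io(R),  arrow(string, char) = arrow(string, char).
Decompose io/1: arrow(arrow(T3, char), string) = R.
Bind R := arrow(arrow(T3, char), string); substituting into the one remaining equation that mentions R gives: io(arrow(io(arrow(arrow(T3, char), string)), map(S1, T3))) = io(arrow(S1, T)).
Delete trivial equation arrow(string, char) = arrow(string, char).
Decompose map/2: map(string, map(nat, io(string))) = map(string, T3),  arrow(nat, arrow(io(char), map(T, char))) = arrow(nat, B).
Decompose map/2: string = string,  map(nat, io(string)) = T3.
Delete trivial equation string = string.
Bind T3 := map(nat, io(string)); substituting into the one remaining equation that mentions T3 gives: io(arrow(io(arrow(arrow(map(nat, io(string)), char), string)), map(S1, map(nat, io(string))))) = io(arrow(S1, T)). Substituting into the earlier binding gives R := arrow(arrow(map(nat, io(string)), char), string).
Decompose arrow/2: nat = nat,  arrow(io(char), map(T, char)) = B.
Delete trivial equation nat = nat.
Bind B := arrow(io(char), map(T, char)); no other remaining equation mentions B.
Decompose io/1: arrow(io(arrow(arrow(map(nat, io(string)), char), string)), map(S1, map(nat, io(string)))) = arrow(S1, T).
Decompose arrow/2: io(arrow(arrow(map(nat, io(string)), char), string)) = S1,  map(S1, map(nat, io(string))) = T.
Bind S1 := io(arrow(arrow(map(nat, io(string)), char), string)); substituting into the remaining equation gives: map(io(arrow(arrow(map(nat, io(string)), char), string)), map(nat, io(string))) = T.
Bind T := map(io(arrow(arrow(map(nat, io(string)), char), string)), map(nat, io(string))). Substituting into the earlier binding gives B := arrow(io(char), map(map(io(arrow(arrow(map(nat, io(string)), char), string)), map(nat, io(string))), char)).
MGU = { R -> arrow(arrow(map(nat, io(string)), char), string), T3 -> map(nat, io(string)), B -> arrow(io(char), map(map(io(arrow(arrow(map(nat, io(string)), char), string)), map(nat, io(string))), char)), S1 -> io(arrow(arrow(map(nat, io(string)), char), string)), T -> map(io(arrow(arrow(map(nat, io(string)), char), string)), map(nat, io(string))) }, so B -> arrow(io(char), map(map(io(arrow(arrow(map(nat, io(string)), char), string)), map(nat, io(string))), char)).

arrow(io(char), map(map(io(arrow(arrow(map(nat, io(string)), char), string)), map(nat, io(string))), char))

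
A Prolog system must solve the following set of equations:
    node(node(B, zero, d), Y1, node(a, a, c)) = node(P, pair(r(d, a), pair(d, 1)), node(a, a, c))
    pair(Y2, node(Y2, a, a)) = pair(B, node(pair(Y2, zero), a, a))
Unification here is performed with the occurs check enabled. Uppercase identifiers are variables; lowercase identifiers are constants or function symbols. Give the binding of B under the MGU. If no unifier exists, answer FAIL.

FAIL

Decompose node/3: node(B, zero, d) = P,  Y1 = pair(r(d, a), pair(d, 1)),  node(a, a, c) = node(a, a, c).
Bind P := node(B, zero, d); no other remaining equation mentions P.
Bind Y1 := pair(r(d, a), pair(d, 1)); no other remaining equation mentions Y1.
Delete trivial equation node(a, a, c) = node(a, a, c).
Decompose pair/2: Y2 = B,  node(Y2, a, a) = node(pair(Y2, zero), a, a).
Bind Y2 := B; substituting into the remaining equation gives: node(B, a, a) = node(pair(B, zero), a, a).
Decompose node/3: B = pair(B, zero),  a = a,  a = a.
Occurs check fails: B occurs in pair(B, zero); the equation B = pair(B, zero) has no finite solution.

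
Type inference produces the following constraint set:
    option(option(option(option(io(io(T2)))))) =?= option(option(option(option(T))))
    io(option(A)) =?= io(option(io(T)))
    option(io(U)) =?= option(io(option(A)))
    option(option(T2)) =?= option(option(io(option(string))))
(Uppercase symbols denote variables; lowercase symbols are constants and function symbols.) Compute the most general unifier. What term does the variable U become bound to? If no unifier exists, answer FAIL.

option(io(io(io(io(option(string))))))

Decompose option/1: option(option(option(io(io(T2))))) =?= option(option(option(T))).
Decompose option/1: option(option(io(io(T2)))) =?= option(option(T)).
Decompose option/1: option(io(io(T2))) =?= option(T).
Decompose option/1: io(io(T2)) =?= T.
Bind T := io(io(T2)); substituting into the one remaining equation that mentions T gives: io(option(A)) =?= io(option(io(io(io(T2))))).
Decompose io/1: option(A) =?= option(io(io(io(T2)))).
Decompose option/1: A =?= io(io(io(T2))).
Bind A := io(io(io(T2))); substituting into the one remaining equation that mentions A gives: option(io(U)) =?= option(io(option(io(io(io(T2)))))).
Decompose option/1: io(U) =?= io(option(io(io(io(T2))))).
Decompose io/1: U =?= option(io(io(io(T2)))).
Bind U := option(io(io(io(T2)))); no other remaining equation mentions U.
Decompose option/1: option(T2) =?= option(io(option(string))).
Decompose option/1: T2 =?= io(option(string)).
Bind T2 := io(option(string)). Substituting into the earlier bindings gives T := io(io(io(option(string)))), A := io(io(io(io(option(string))))), U := option(io(io(io(io(option(string)))))).
MGU = { T -> io(io(io(option(string)))), A -> io(io(io(io(option(string))))), U -> option(io(io(io(io(option(string)))))), T2 -> io(option(string)) }, so U -> option(io(io(io(io(option(string)))))).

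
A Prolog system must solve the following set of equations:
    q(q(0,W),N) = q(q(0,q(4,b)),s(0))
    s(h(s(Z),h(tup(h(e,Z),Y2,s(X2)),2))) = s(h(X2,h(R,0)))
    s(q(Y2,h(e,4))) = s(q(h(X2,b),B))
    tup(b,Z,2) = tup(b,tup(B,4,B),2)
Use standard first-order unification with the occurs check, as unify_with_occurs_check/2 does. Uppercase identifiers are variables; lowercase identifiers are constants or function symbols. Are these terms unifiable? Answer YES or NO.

NO

Decompose q/2: q(0,W) = q(0,q(4,b)),  N = s(0).
Decompose q/2: 0 = 0,  W = q(4,b).
Delete trivial equation 0 = 0.
Bind W := q(4,b); no other remaining equation mentions W.
Bind N := s(0); no other remaining equation mentions N.
Decompose s/1: h(s(Z),h(tup(h(e,Z),Y2,s(X2)),2)) = h(X2,h(R,0)).
Decompose h/2: s(Z) = X2,  h(tup(h(e,Z),Y2,s(X2)),2) = h(R,0).
Bind X2 := s(Z); substituting into the 2 remaining equations that mention X2 gives: h(tup(h(e,Z),Y2,s(s(Z))),2) = h(R,0),  s(q(Y2,h(e,4))) = s(q(h(s(Z),b),B)).
Decompose h/2: tup(h(e,Z),Y2,s(s(Z))) = R,  2 = 0.
Bind R := tup(h(e,Z),Y2,s(s(Z))); no other remaining equation mentions R.
Clash: constants 2 and 0 differ; no unifier exists.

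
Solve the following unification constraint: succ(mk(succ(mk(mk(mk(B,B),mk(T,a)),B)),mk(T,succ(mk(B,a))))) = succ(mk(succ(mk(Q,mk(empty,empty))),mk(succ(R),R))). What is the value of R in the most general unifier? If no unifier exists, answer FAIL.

succ(mk(mk(empty,empty),a))

Decompose succ/1: mk(succ(mk(mk(mk(B,B),mk(T,a)),B)),mk(T,succ(mk(B,a)))) = mk(succ(mk(Q,mk(empty,empty))),mk(succ(R),R)).
Decompose mk/2: succ(mk(mk(mk(B,B),mk(T,a)),B)) = succ(mk(Q,mk(empty,empty))),  mk(T,succ(mk(B,a))) = mk(succ(R),R).
Decompose succ/1: mk(mk(mk(B,B),mk(T,a)),B) = mk(Q,mk(empty,empty)).
Decompose mk/2: mk(mk(B,B),mk(T,a)) = Q,  B = mk(empty,empty).
Bind Q := mk(mk(B,B),mk(T,a)); no other remaining equation mentions Q.
Bind B := mk(empty,empty); substituting into the remaining equation gives: mk(T,succ(mk(mk(empty,empty),a))) = mk(succ(R),R). Substituting into the earlier binding gives Q := mk(mk(mk(empty,empty),mk(empty,empty)),mk(T,a)).
Decompose mk/2: T = succ(R),  succ(mk(mk(empty,empty),a)) = R.
Bind T := succ(R); no other remaining equation mentions T. Substituting into the earlier binding gives Q := mk(mk(mk(empty,empty),mk(empty,empty)),mk(succ(R),a)).
Bind R := succ(mk(mk(empty,empty),a)). Substituting into the earlier bindings gives Q := mk(mk(mk(empty,empty),mk(empty,empty)),mk(succ(succ(mk(mk(empty,empty),a))),a)), T := succ(succ(mk(mk(empty,empty),a))).
MGU = { Q := mk(mk(mk(empty,empty),mk(empty,empty)),mk(succ(succ(mk(mk(empty,empty),a))),a)), B := mk(empty,empty), T := succ(succ(mk(mk(empty,empty),a))), R := succ(mk(mk(empty,empty),a)) }, so R := succ(mk(mk(empty,empty),a)).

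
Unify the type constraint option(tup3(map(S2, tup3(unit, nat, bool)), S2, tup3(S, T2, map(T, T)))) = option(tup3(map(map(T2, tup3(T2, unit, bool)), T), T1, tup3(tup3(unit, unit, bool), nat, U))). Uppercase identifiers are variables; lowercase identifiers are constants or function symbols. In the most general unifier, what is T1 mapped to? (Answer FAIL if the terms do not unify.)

map(nat, tup3(nat, unit, bool))

Decompose option/1: tup3(map(S2, tup3(unit, nat, bool)), S2, tup3(S, T2, map(T, T))) = tup3(map(map(T2, tup3(T2, unit, bool)), T), T1, tup3(tup3(unit, unit, bool), nat, U)).
Decompose tup3/3: map(S2, tup3(unit, nat, bool)) = map(map(T2, tup3(T2, unit, bool)), T),  S2 = T1,  tup3(S, T2, map(T, T)) = tup3(tup3(unit, unit, bool), nat, U).
Decompose map/2: S2 = map(T2, tup3(T2, unit, bool)),  tup3(unit, nat, bool) = T.
Bind S2 := map(T2, tup3(T2, unit, bool)); substituting into the one remaining equation that mentions S2 gives: map(T2, tup3(T2, unit, bool)) = T1.
Bind T := tup3(unit, nat, bool); substituting into the one remaining equation that mentions T gives: tup3(S, T2, map(tup3(unit, nat, bool), tup3(unit, nat, bool))) = tup3(tup3(unit, unit, bool), nat, U).
Bind T1 := map(T2, tup3(T2, unit, bool)); no other remaining equation mentions T1.
Decompose tup3/3: S = tup3(unit, unit, bool),  T2 = nat,  map(tup3(unit, nat, bool), tup3(unit, nat, bool)) = U.
Bind S := tup3(unit, unit, bool); no other remaining equation mentions S.
Bind T2 := nat; no other remaining equation mentions T2. Substituting into the earlier bindings gives S2 := map(nat, tup3(nat, unit, bool)), T1 := map(nat, tup3(nat, unit, bool)).
Bind U := map(tup3(unit, nat, bool), tup3(unit, nat, bool)).
MGU = { S2 := map(nat, tup3(nat, unit, bool)), T := tup3(unit, nat, bool), T1 := map(nat, tup3(nat, unit, bool)), S := tup3(unit, unit, bool), T2 := nat, U := map(tup3(unit, nat, bool), tup3(unit, nat, bool)) }, so T1 := map(nat, tup3(nat, unit, bool)).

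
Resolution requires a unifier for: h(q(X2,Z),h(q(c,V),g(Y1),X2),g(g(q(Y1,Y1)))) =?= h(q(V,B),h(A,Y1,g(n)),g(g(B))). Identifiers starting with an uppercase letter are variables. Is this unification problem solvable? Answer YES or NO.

NO

Decompose h/3: q(X2,Z) =?= q(V,B),  h(q(c,V),g(Y1),X2) =?= h(A,Y1,g(n)),  g(g(q(Y1,Y1))) =?= g(g(B)).
Decompose q/2: X2 =?= V,  Z =?= B.
Bind X2 := V; substituting into the one remaining equation that mentions X2 gives: h(q(c,V),g(Y1),V) =?= h(A,Y1,g(n)).
Bind Z := B; no other remaining equation mentions Z.
Decompose h/3: q(c,V) =?= A,  g(Y1) =?= Y1,  V =?= g(n).
Bind A := q(c,V); no other remaining equation mentions A.
Occurs check fails: Y1 occurs in g(Y1); the equation Y1 =?= g(Y1) has no finite solution.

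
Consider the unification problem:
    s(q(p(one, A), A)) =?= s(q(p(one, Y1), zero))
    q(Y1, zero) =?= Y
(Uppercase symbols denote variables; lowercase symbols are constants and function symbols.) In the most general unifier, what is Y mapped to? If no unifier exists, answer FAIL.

q(zero, zero)

Decompose s/1: q(p(one, A), A) =?= q(p(one, Y1), zero).
Decompose q/2: p(one, A) =?= p(one, Y1),  A =?= zero.
Decompose p/2: one =?= one,  A =?= Y1.
Delete trivial equation one =?= one.
Bind A := Y1; substituting into the one remaining equation that mentions A gives: Y1 =?= zero.
Bind Y1 := zero; substituting into the remaining equation gives: q(zero, zero) =?= Y. Substituting into the earlier binding gives A := zero.
Bind Y := q(zero, zero).
MGU = { A ↦ zero, Y1 ↦ zero, Y ↦ q(zero, zero) }, so Y ↦ q(zero, zero).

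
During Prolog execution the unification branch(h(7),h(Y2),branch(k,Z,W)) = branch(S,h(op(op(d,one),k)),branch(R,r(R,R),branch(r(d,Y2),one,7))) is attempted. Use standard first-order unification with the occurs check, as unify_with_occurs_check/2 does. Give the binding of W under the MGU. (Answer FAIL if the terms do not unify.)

branch(r(d,op(op(d,one),k)),one,7)

Decompose branch/3: h(7) = S,  h(Y2) = h(op(op(d,one),k)),  branch(k,Z,W) = branch(R,r(R,R),branch(r(d,Y2),one,7)).
Bind S := h(7); no other remaining equation mentions S.
Decompose h/1: Y2 = op(op(d,one),k).
Bind Y2 := op(op(d,one),k); substituting into the remaining equation gives: branch(k,Z,W) = branch(R,r(R,R),branch(r(d,op(op(d,one),k)),one,7)).
Decompose branch/3: k = R,  Z = r(R,R),  W = branch(r(d,op(op(d,one),k)),one,7).
Bind R := k; substituting into the one remaining equation that mentions R gives: Z = r(k,k).
Bind Z := r(k,k); no other remaining equation mentions Z.
Bind W := branch(r(d,op(op(d,one),k)),one,7).
MGU = { S = h(7), Y2 = op(op(d,one),k), R = k, Z = r(k,k), W = branch(r(d,op(op(d,one),k)),one,7) }, so W = branch(r(d,op(op(d,one),k)),one,7).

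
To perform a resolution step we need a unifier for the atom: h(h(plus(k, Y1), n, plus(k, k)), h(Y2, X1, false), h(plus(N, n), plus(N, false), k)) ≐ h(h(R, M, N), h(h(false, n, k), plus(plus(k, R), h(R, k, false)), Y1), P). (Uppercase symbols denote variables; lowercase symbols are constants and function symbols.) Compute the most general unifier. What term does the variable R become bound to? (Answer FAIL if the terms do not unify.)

Decompose h/3: h(plus(k, Y1), n, plus(k, k)) ≐ h(R, M, N),  h(Y2, X1, false) ≐ h(h(false, n, k), plus(plus(k, R), h(R, k, false)), Y1),  h(plus(N, n), plus(N, false), k) ≐ P.
Decompose h/3: plus(k, Y1) ≐ R,  n ≐ M,  plus(k, k) ≐ N.
Bind R := plus(k, Y1); substituting into the one remaining equation that mentions R gives: h(Y2, X1, false) ≐ h(h(false, n, k), plus(plus(k, plus(k, Y1)), h(plus(k, Y1), k, false)), Y1).
Bind M := n; no other remaining equation mentions M.
Bind N := plus(k, k); substituting into the one remaining equation that mentions N gives: h(plus(plus(k, k), n), plus(plus(k, k), false), k) ≐ P.
Decompose h/3: Y2 ≐ h(false, n, k),  X1 ≐ plus(plus(k, plus(k, Y1)), h(plus(k, Y1), k, false)),  false ≐ Y1.
Bind Y2 := h(false, n, k); no other remaining equation mentions Y2.
Bind X1 := plus(plus(k, plus(k, Y1)), h(plus(k, Y1), k, false)); no other remaining equation mentions X1.
Bind Y1 := false; no other remaining equation mentions Y1. Substituting into the earlier bindings gives R := plus(k, false), X1 := plus(plus(k, plus(k, false)), h(plus(k, false), k, false)).
Bind P := h(plus(plus(k, k), n), plus(plus(k, k), false), k).
MGU = { R ↦ plus(k, false), M ↦ n, N ↦ plus(k, k), Y2 ↦ h(false, n, k), X1 ↦ plus(plus(k, plus(k, false)), h(plus(k, false), k, false)), Y1 ↦ false, P ↦ h(plus(plus(k, k), n), plus(plus(k, k), false), k) }, so R ↦ plus(k, false).

plus(k, false)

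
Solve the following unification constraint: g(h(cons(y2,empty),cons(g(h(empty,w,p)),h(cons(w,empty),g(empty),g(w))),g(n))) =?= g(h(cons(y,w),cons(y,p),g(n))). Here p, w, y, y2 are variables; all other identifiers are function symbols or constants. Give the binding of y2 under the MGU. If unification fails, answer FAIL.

g(h(empty,empty,h(cons(empty,empty),g(empty),g(empty))))

Decompose g/1: h(cons(y2,empty),cons(g(h(empty,w,p)),h(cons(w,empty),g(empty),g(w))),g(n)) =?= h(cons(y,w),cons(y,p),g(n)).
Decompose h/3: cons(y2,empty) =?= cons(y,w),  cons(g(h(empty,w,p)),h(cons(w,empty),g(empty),g(w))) =?= cons(y,p),  g(n) =?= g(n).
Decompose cons/2: y2 =?= y,  empty =?= w.
Bind y2 := y; no other remaining equation mentions y2.
Bind w := empty; substituting into the one remaining equation that mentions w gives: cons(g(h(empty,empty,p)),h(cons(empty,empty),g(empty),g(empty))) =?= cons(y,p).
Decompose cons/2: g(h(empty,empty,p)) =?= y,  h(cons(empty,empty),g(empty),g(empty)) =?= p.
Bind y := g(h(empty,empty,p)); no other remaining equation mentions y. Substituting into the earlier binding gives y2 := g(h(empty,empty,p)).
Bind p := h(cons(empty,empty),g(empty),g(empty)); no other remaining equation mentions p. Substituting into the earlier bindings gives y2 := g(h(empty,empty,h(cons(empty,empty),g(empty),g(empty)))), y := g(h(empty,empty,h(cons(empty,empty),g(empty),g(empty)))).
Delete trivial equation g(n) =?= g(n).
MGU = { y2 := g(h(empty,empty,h(cons(empty,empty),g(empty),g(empty)))), w := empty, y := g(h(empty,empty,h(cons(empty,empty),g(empty),g(empty)))), p := h(cons(empty,empty),g(empty),g(empty)) }, so y2 := g(h(empty,empty,h(cons(empty,empty),g(empty),g(empty)))).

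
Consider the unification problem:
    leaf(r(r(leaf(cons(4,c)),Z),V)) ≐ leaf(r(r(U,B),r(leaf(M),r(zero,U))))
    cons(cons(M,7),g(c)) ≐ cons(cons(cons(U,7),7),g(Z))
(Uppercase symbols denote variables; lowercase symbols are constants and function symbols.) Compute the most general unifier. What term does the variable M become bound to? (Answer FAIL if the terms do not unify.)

cons(leaf(cons(4,c)),7)

Decompose leaf/1: r(r(leaf(cons(4,c)),Z),V) ≐ r(r(U,B),r(leaf(M),r(zero,U))).
Decompose r/2: r(leaf(cons(4,c)),Z) ≐ r(U,B),  V ≐ r(leaf(M),r(zero,U)).
Decompose r/2: leaf(cons(4,c)) ≐ U,  Z ≐ B.
Bind U := leaf(cons(4,c)); substituting into the 2 remaining equations that mention U gives: V ≐ r(leaf(M),r(zero,leaf(cons(4,c)))),  cons(cons(M,7),g(c)) ≐ cons(cons(cons(leaf(cons(4,c)),7),7),g(Z)).
Bind Z := B; substituting into the one remaining equation that mentions Z gives: cons(cons(M,7),g(c)) ≐ cons(cons(cons(leaf(cons(4,c)),7),7),g(B)).
Bind V := r(leaf(M),r(zero,leaf(cons(4,c)))); no other remaining equation mentions V.
Decompose cons/2: cons(M,7) ≐ cons(cons(leaf(cons(4,c)),7),7),  g(c) ≐ g(B).
Decompose cons/2: M ≐ cons(leaf(cons(4,c)),7),  7 ≐ 7.
Bind M := cons(leaf(cons(4,c)),7); no other remaining equation mentions M. Substituting into the earlier binding gives V := r(leaf(cons(leaf(cons(4,c)),7)),r(zero,leaf(cons(4,c)))).
Delete trivial equation 7 ≐ 7.
Decompose g/1: c ≐ B.
Bind B := c. Substituting into the earlier binding gives Z := c.
MGU = { U -> leaf(cons(4,c)), Z -> c, V -> r(leaf(cons(leaf(cons(4,c)),7)),r(zero,leaf(cons(4,c)))), M -> cons(leaf(cons(4,c)),7), B -> c }, so M -> cons(leaf(cons(4,c)),7).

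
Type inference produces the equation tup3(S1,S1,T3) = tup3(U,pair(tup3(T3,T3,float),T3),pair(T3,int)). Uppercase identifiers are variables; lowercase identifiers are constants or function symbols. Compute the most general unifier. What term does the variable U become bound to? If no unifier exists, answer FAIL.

FAIL

Decompose tup3/3: S1 = U,  S1 = pair(tup3(T3,T3,float),T3),  T3 = pair(T3,int).
Bind S1 := U; substituting into the one remaining equation that mentions S1 gives: U = pair(tup3(T3,T3,float),T3).
Bind U := pair(tup3(T3,T3,float),T3); no other remaining equation mentions U. Substituting into the earlier binding gives S1 := pair(tup3(T3,T3,float),T3).
Occurs check fails: T3 occurs in pair(T3,int); the equation T3 = pair(T3,int) has no finite solution.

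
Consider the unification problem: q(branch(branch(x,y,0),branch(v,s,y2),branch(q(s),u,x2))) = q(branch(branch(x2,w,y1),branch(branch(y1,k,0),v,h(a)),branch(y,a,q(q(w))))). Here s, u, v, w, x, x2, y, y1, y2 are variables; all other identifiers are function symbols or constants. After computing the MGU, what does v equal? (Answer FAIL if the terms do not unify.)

branch(0,k,0)

Decompose q/1: branch(branch(x,y,0),branch(v,s,y2),branch(q(s),u,x2)) = branch(branch(x2,w,y1),branch(branch(y1,k,0),v,h(a)),branch(y,a,q(q(w)))).
Decompose branch/3: branch(x,y,0) = branch(x2,w,y1),  branch(v,s,y2) = branch(branch(y1,k,0),v,h(a)),  branch(q(s),u,x2) = branch(y,a,q(q(w))).
Decompose branch/3: x = x2,  y = w,  0 = y1.
Bind x := x2; no other remaining equation mentions x.
Bind y := w; substituting into the one remaining equation that mentions y gives: branch(q(s),u,x2) = branch(w,a,q(q(w))).
Bind y1 := 0; substituting into the one remaining equation that mentions y1 gives: branch(v,s,y2) = branch(branch(0,k,0),v,h(a)).
Decompose branch/3: v = branch(0,k,0),  s = v,  y2 = h(a).
Bind v := branch(0,k,0); substituting into the one remaining equation that mentions v gives: s = branch(0,k,0).
Bind s := branch(0,k,0); substituting into the one remaining equation that mentions s gives: branch(q(branch(0,k,0)),u,x2) = branch(w,a,q(q(w))).
Bind y2 := h(a); no other remaining equation mentions y2.
Decompose branch/3: q(branch(0,k,0)) = w,  u = a,  x2 = q(q(w)).
Bind w := q(branch(0,k,0)); substituting into the one remaining equation that mentions w gives: x2 = q(q(q(branch(0,k,0)))). Substituting into the earlier binding gives y := q(branch(0,k,0)).
Bind u := a; no other remaining equation mentions u.
Bind x2 := q(q(q(branch(0,k,0)))). Substituting into the earlier binding gives x := q(q(q(branch(0,k,0)))).
MGU = { x ↦ q(q(q(branch(0,k,0)))), y ↦ q(branch(0,k,0)), y1 ↦ 0, v ↦ branch(0,k,0), s ↦ branch(0,k,0), y2 ↦ h(a), w ↦ q(branch(0,k,0)), u ↦ a, x2 ↦ q(q(q(branch(0,k,0)))) }, so v ↦ branch(0,k,0).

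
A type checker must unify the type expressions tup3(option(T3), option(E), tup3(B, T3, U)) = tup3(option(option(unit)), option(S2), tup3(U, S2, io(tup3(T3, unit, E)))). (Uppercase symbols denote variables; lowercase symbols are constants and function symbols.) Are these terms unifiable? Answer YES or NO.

Decompose tup3/3: option(T3) = option(option(unit)),  option(E) = option(S2),  tup3(B, T3, U) = tup3(U, S2, io(tup3(T3, unit, E))).
Decompose option/1: T3 = option(unit).
Bind T3 := option(unit); substituting into the one remaining equation that mentions T3 gives: tup3(B, option(unit), U) = tup3(U, S2, io(tup3(option(unit), unit, E))).
Decompose option/1: E = S2.
Bind E := S2; substituting into the remaining equation gives: tup3(B, option(unit), U) = tup3(U, S2, io(tup3(option(unit), unit, S2))).
Decompose tup3/3: B = U,  option(unit) = S2,  U = io(tup3(option(unit), unit, S2)).
Bind B := U; no other remaining equation mentions B.
Bind S2 := option(unit); substituting into the remaining equation gives: U = io(tup3(option(unit), unit, option(unit))). Substituting into the earlier binding gives E := option(unit).
Bind U := io(tup3(option(unit), unit, option(unit))). Substituting into the earlier binding gives B := io(tup3(option(unit), unit, option(unit))).
No equations remain and no clash or occurs-check failure arose, so a unifier exists.

YES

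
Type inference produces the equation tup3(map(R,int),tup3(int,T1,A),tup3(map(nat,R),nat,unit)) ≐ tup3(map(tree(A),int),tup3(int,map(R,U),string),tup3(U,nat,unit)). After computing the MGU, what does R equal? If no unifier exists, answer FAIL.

Decompose tup3/3: map(R,int) ≐ map(tree(A),int),  tup3(int,T1,A) ≐ tup3(int,map(R,U),string),  tup3(map(nat,R),nat,unit) ≐ tup3(U,nat,unit).
Decompose map/2: R ≐ tree(A),  int ≐ int.
Bind R := tree(A); substituting into the 2 remaining equations that mention R gives: tup3(int,T1,A) ≐ tup3(int,map(tree(A),U),string),  tup3(map(nat,tree(A)),nat,unit) ≐ tup3(U,nat,unit).
Delete trivial equation int ≐ int.
Decompose tup3/3: int ≐ int,  T1 ≐ map(tree(A),U),  A ≐ string.
Delete trivial equation int ≐ int.
Bind T1 := map(tree(A),U); no other remaining equation mentions T1.
Bind A := string; substituting into the remaining equation gives: tup3(map(nat,tree(string)),nat,unit) ≐ tup3(U,nat,unit). Substituting into the earlier bindings gives R := tree(string), T1 := map(tree(string),U).
Decompose tup3/3: map(nat,tree(string)) ≐ U,  nat ≐ nat,  unit ≐ unit.
Bind U := map(nat,tree(string)); no other remaining equation mentions U. Substituting into the earlier binding gives T1 := map(tree(string),map(nat,tree(string))).
Delete trivial equation nat ≐ nat.
Delete trivial equation unit ≐ unit.
MGU = { R -> tree(string), T1 -> map(tree(string),map(nat,tree(string))), A -> string, U -> map(nat,tree(string)) }, so R -> tree(string).

tree(string)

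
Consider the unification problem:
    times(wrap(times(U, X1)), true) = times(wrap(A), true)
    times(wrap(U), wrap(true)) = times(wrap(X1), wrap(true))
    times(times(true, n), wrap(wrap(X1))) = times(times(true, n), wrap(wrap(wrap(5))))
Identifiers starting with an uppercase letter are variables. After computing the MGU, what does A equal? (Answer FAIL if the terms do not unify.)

Decompose times/2: wrap(times(U, X1)) = wrap(A),  true = true.
Decompose wrap/1: times(U, X1) = A.
Bind A := times(U, X1); no other remaining equation mentions A.
Delete trivial equation true = true.
Decompose times/2: wrap(U) = wrap(X1),  wrap(true) = wrap(true).
Decompose wrap/1: U = X1.
Bind U := X1; no other remaining equation mentions U. Substituting into the earlier binding gives A := times(X1, X1).
Delete trivial equation wrap(true) = wrap(true).
Decompose times/2: times(true, n) = times(true, n),  wrap(wrap(X1)) = wrap(wrap(wrap(5))).
Delete trivial equation times(true, n) = times(true, n).
Decompose wrap/1: wrap(X1) = wrap(wrap(5)).
Decompose wrap/1: X1 = wrap(5).
Bind X1 := wrap(5). Substituting into the earlier bindings gives A := times(wrap(5), wrap(5)), U := wrap(5).
MGU = { A -> times(wrap(5), wrap(5)), U -> wrap(5), X1 -> wrap(5) }, so A -> times(wrap(5), wrap(5)).

times(wrap(5), wrap(5))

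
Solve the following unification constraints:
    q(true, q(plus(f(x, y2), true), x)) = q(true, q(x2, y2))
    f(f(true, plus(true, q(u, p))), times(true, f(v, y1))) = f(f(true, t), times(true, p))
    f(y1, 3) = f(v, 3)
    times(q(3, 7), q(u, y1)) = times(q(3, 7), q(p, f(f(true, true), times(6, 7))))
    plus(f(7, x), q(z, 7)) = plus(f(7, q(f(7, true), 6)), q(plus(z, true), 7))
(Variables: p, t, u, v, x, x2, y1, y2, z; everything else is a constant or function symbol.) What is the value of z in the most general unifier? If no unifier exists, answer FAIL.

FAIL

Decompose q/2: true = true,  q(plus(f(x, y2), true), x) = q(x2, y2).
Delete trivial equation true = true.
Decompose q/2: plus(f(x, y2), true) = x2,  x = y2.
Bind x2 := plus(f(x, y2), true); no other remaining equation mentions x2.
Bind x := y2; substituting into the one remaining equation that mentions x gives: plus(f(7, y2), q(z, 7)) = plus(f(7, q(f(7, true), 6)), q(plus(z, true), 7)). Substituting into the earlier binding gives x2 := plus(f(y2, y2), true).
Decompose f/2: f(true, plus(true, q(u, p))) = f(true, t),  times(true, f(v, y1)) = times(true, p).
Decompose f/2: true = true,  plus(true, q(u, p)) = t.
Delete trivial equation true = true.
Bind t := plus(true, q(u, p)); no other remaining equation mentions t.
Decompose times/2: true = true,  f(v, y1) = p.
Delete trivial equation true = true.
Bind p := f(v, y1); substituting into the one remaining equation that mentions p gives: times(q(3, 7), q(u, y1)) = times(q(3, 7), q(f(v, y1), f(f(true, true), times(6, 7)))). Substituting into the earlier binding gives t := plus(true, q(u, f(v, y1))).
Decompose f/2: y1 = v,  3 = 3.
Bind y1 := v; substituting into the one remaining equation that mentions y1 gives: times(q(3, 7), q(u, v)) = times(q(3, 7), q(f(v, v), f(f(true, true), times(6, 7)))). Substituting into the earlier bindings gives t := plus(true, q(u, f(v, v))), p := f(v, v).
Delete trivial equation 3 = 3.
Decompose times/2: q(3, 7) = q(3, 7),  q(u, v) = q(f(v, v), f(f(true, true), times(6, 7))).
Delete trivial equation q(3, 7) = q(3, 7).
Decompose q/2: u = f(v, v),  v = f(f(true, true), times(6, 7)).
Bind u := f(v, v); no other remaining equation mentions u. Substituting into the earlier binding gives t := plus(true, q(f(v, v), f(v, v))).
Bind v := f(f(true, true), times(6, 7)); no other remaining equation mentions v. Substituting into the earlier bindings gives t := plus(true, q(f(f(f(true, true), times(6, 7)), f(f(true, true), times(6, 7))), f(f(f(true, true), times(6, 7)), f(f(true, true), times(6, 7))))), p := f(f(f(true, true), times(6, 7)), f(f(true, true), times(6, 7))), y1 := f(f(true, true), times(6, 7)), u := f(f(f(true, true), times(6, 7)), f(f(true, true), times(6, 7))).
Decompose plus/2: f(7, y2) = f(7, q(f(7, true), 6)),  q(z, 7) = q(plus(z, true), 7).
Decompose f/2: 7 = 7,  y2 = q(f(7, true), 6).
Delete trivial equation 7 = 7.
Bind y2 := q(f(7, true), 6); no other remaining equation mentions y2. Substituting into the earlier bindings gives x2 := plus(f(q(f(7, true), 6), q(f(7, true), 6)), true), x := q(f(7, true), 6).
Decompose q/2: z = plus(z, true),  7 = 7.
Occurs check fails: z occurs in plus(z, true); the equation z = plus(z, true) has no finite solution.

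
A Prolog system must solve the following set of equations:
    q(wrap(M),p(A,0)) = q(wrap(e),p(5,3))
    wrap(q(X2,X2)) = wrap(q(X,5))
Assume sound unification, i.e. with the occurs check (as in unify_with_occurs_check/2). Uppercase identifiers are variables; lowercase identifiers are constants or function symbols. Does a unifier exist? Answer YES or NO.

Decompose q/2: wrap(M) = wrap(e),  p(A,0) = p(5,3).
Decompose wrap/1: M = e.
Bind M := e; no other remaining equation mentions M.
Decompose p/2: A = 5,  0 = 3.
Bind A := 5; no other remaining equation mentions A.
Clash: constants 0 and 3 differ; no unifier exists.

NO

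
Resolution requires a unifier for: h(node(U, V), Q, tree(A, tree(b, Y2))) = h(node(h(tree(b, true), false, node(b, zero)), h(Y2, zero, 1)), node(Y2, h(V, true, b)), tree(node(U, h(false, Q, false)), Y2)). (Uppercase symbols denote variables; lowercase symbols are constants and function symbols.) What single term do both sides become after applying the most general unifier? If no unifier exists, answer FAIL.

FAIL

Decompose h/3: node(U, V) = node(h(tree(b, true), false, node(b, zero)), h(Y2, zero, 1)),  Q = node(Y2, h(V, true, b)),  tree(A, tree(b, Y2)) = tree(node(U, h(false, Q, false)), Y2).
Decompose node/2: U = h(tree(b, true), false, node(b, zero)),  V = h(Y2, zero, 1).
Bind U := h(tree(b, true), false, node(b, zero)); substituting into the one remaining equation that mentions U gives: tree(A, tree(b, Y2)) = tree(node(h(tree(b, true), false, node(b, zero)), h(false, Q, false)), Y2).
Bind V := h(Y2, zero, 1); substituting into the one remaining equation that mentions V gives: Q = node(Y2, h(h(Y2, zero, 1), true, b)).
Bind Q := node(Y2, h(h(Y2, zero, 1), true, b)); substituting into the remaining equation gives: tree(A, tree(b, Y2)) = tree(node(h(tree(b, true), false, node(b, zero)), h(false, node(Y2, h(h(Y2, zero, 1), true, b)), false)), Y2).
Decompose tree/2: A = node(h(tree(b, true), false, node(b, zero)), h(false, node(Y2, h(h(Y2, zero, 1), true, b)), false)),  tree(b, Y2) = Y2.
Bind A := node(h(tree(b, true), false, node(b, zero)), h(false, node(Y2, h(h(Y2, zero, 1), true, b)), false)); no other remaining equation mentions A.
Occurs check fails: Y2 occurs in tree(b, Y2); the equation Y2 = tree(b, Y2) has no finite solution.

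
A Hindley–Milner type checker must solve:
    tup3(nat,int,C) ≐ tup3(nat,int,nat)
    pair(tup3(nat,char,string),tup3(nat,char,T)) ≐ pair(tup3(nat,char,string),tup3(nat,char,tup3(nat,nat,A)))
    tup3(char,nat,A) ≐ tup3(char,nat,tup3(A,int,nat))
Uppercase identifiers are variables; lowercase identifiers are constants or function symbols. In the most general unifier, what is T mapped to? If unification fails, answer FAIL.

FAIL

Decompose tup3/3: nat ≐ nat,  int ≐ int,  C ≐ nat.
Delete trivial equation nat ≐ nat.
Delete trivial equation int ≐ int.
Bind C := nat; no other remaining equation mentions C.
Decompose pair/2: tup3(nat,char,string) ≐ tup3(nat,char,string),  tup3(nat,char,T) ≐ tup3(nat,char,tup3(nat,nat,A)).
Delete trivial equation tup3(nat,char,string) ≐ tup3(nat,char,string).
Decompose tup3/3: nat ≐ nat,  char ≐ char,  T ≐ tup3(nat,nat,A).
Delete trivial equation nat ≐ nat.
Delete trivial equation char ≐ char.
Bind T := tup3(nat,nat,A); no other remaining equation mentions T.
Decompose tup3/3: char ≐ char,  nat ≐ nat,  A ≐ tup3(A,int,nat).
Delete trivial equation char ≐ char.
Delete trivial equation nat ≐ nat.
Occurs check fails: A occurs in tup3(A,int,nat); the equation A ≐ tup3(A,int,nat) has no finite solution.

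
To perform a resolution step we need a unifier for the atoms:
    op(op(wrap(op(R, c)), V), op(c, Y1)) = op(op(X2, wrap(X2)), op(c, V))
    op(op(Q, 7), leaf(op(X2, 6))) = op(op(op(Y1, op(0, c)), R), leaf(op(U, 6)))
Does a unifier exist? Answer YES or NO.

YES

Decompose op/2: op(wrap(op(R, c)), V) = op(X2, wrap(X2)),  op(c, Y1) = op(c, V).
Decompose op/2: wrap(op(R, c)) = X2,  V = wrap(X2).
Bind X2 := wrap(op(R, c)); substituting into the 2 remaining equations that mention X2 gives: V = wrap(wrap(op(R, c))),  op(op(Q, 7), leaf(op(wrap(op(R, c)), 6))) = op(op(op(Y1, op(0, c)), R), leaf(op(U, 6))).
Bind V := wrap(wrap(op(R, c))); substituting into the one remaining equation that mentions V gives: op(c, Y1) = op(c, wrap(wrap(op(R, c)))).
Decompose op/2: c = c,  Y1 = wrap(wrap(op(R, c))).
Delete trivial equation c = c.
Bind Y1 := wrap(wrap(op(R, c))); substituting into the remaining equation gives: op(op(Q, 7), leaf(op(wrap(op(R, c)), 6))) = op(op(op(wrap(wrap(op(R, c))), op(0, c)), R), leaf(op(U, 6))).
Decompose op/2: op(Q, 7) = op(op(wrap(wrap(op(R, c))), op(0, c)), R),  leaf(op(wrap(op(R, c)), 6)) = leaf(op(U, 6)).
Decompose op/2: Q = op(wrap(wrap(op(R, c))), op(0, c)),  7 = R.
Bind Q := op(wrap(wrap(op(R, c))), op(0, c)); no other remaining equation mentions Q.
Bind R := 7; substituting into the remaining equation gives: leaf(op(wrap(op(7, c)), 6)) = leaf(op(U, 6)). Substituting into the earlier bindings gives X2 := wrap(op(7, c)), V := wrap(wrap(op(7, c))), Y1 := wrap(wrap(op(7, c))), Q := op(wrap(wrap(op(7, c))), op(0, c)).
Decompose leaf/1: op(wrap(op(7, c)), 6) = op(U, 6).
Decompose op/2: wrap(op(7, c)) = U,  6 = 6.
Bind U := wrap(op(7, c)); no other remaining equation mentions U.
Delete trivial equation 6 = 6.
No equations remain and no clash or occurs-check failure arose, so a unifier exists.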